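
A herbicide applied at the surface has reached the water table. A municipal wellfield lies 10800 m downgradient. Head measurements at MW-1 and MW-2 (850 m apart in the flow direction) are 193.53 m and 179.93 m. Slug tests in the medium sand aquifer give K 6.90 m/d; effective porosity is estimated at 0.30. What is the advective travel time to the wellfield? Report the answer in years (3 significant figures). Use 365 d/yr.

80.4 years

Hydraulic gradient i = (193.53 − 179.93) / 850 = 13.60 / 850 = 0.01600
q = Ki = 6.90 × 0.01600 = 0.1104 m/d
v = Ki/n = 6.90·0.01600/0.30 = 0.3680 m/d
t = L / v = 10800 / 0.3680 = 29350 d
   = 29350 / 365 = 80.4 yr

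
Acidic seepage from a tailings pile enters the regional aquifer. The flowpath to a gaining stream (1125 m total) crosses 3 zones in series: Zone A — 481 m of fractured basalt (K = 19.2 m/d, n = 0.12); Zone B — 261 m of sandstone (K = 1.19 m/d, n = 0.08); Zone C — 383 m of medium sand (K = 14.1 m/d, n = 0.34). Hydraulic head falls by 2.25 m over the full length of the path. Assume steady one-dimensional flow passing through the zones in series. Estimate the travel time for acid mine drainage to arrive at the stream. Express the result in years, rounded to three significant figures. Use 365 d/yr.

69.0 years

Continuity: the same q passes through each zone, so ΔH = q·Σ(L_j/K_j) — the zones act as resistances in series.
Σ(L/K) = 481/19.2 + 261/1.19 + 383/14.1 = 25.05 + 219.3 + 27.16 = 271.5 d
q = ΔH / Σ(L/K) = 2.25 / 271.5 = 0.008286 m/d (same in every zone)
Zone A: v = q/n = 0.008286/0.12 = 0.06905 m/d → t_A = 481/0.06905 = 6966 d
Zone B: v = q/n = 0.008286/0.08 = 0.1036 m/d → t_B = 261/0.1036 = 2520 d
Zone C: v = q/n = 0.008286/0.34 = 0.02437 m/d → t_C = 383/0.02437 = 15720 d
Total t = 6966 + 2520 + 15720 = 25200 d
   = 25200 / 365 = 69.0 yr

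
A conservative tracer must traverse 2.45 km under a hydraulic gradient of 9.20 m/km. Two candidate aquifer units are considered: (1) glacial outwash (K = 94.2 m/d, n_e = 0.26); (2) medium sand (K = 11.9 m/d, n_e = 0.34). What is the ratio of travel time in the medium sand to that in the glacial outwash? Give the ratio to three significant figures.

Unit 1 (glacial outwash): v = 94.2×0.0092/0.26 = 3.333 m/d, t = 2450/3.333 = 735.0 d
Unit 2 (medium sand): v = 11.9×0.0092/0.34 = 0.3220 m/d, t = 2450/0.3220 = 7609 d
t(medium sand) / t(glacial outwash) = 7609/735.0 = 10.4

10.4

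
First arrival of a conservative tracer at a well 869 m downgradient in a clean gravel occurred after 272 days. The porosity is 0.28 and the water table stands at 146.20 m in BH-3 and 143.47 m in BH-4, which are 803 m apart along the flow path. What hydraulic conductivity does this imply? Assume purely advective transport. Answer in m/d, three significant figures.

263 m/d

Hydraulic gradient i = (146.20 − 143.47) / 803 = 2.73 / 803 = 0.003400
v = L / t = 869 / 272 = 3.195 m/d
K = v · n / i = 3.195 × 0.28 / 0.003400 = 263 m/d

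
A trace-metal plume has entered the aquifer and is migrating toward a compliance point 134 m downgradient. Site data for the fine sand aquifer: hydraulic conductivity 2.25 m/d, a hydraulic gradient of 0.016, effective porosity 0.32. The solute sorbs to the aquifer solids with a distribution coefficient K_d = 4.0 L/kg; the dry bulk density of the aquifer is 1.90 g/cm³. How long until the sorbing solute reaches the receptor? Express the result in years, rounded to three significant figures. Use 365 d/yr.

Specific discharge q = 2.25 × 0.016 = 0.03600 m/d
Average linear velocity = 0.03600 / 0.32 = 0.1125 m/d
Retardation R = 1 + ρ_b·K_d/n = 1 + 1.90×4.0/0.32 = 24.75
Contaminant velocity v_c = v/R = 0.1125/24.75 = 0.004545 m/d
t = L/v_c = 134/0.004545 = 29480 d
   = 29480/365 = 80.8 yr

80.8 years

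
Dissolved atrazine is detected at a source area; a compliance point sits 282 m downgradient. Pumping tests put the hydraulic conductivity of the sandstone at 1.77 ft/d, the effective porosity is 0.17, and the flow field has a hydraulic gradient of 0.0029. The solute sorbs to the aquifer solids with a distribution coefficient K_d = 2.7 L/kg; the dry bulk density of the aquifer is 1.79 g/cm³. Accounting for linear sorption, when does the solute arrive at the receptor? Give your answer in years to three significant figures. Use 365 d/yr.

2470 years

K = 1.77 ft/d × 0.3048 = 0.5395 m/d
Specific discharge q = 0.5395 × 0.0029 = 0.001565 m/d
Seepage velocity v = q / n = 0.001565 / 0.17 = 0.009203 m/d
Retardation R = 1 + ρ_b·K_d/n = 1 + 1.79×2.7/0.17 = 29.43
Contaminant velocity v_c = v/R = 0.009203/29.43 = 3.127e-4 m/d
t = L/v_c = 282/3.127e-4 = 901800 d
   = 901800/365 = 2470 yr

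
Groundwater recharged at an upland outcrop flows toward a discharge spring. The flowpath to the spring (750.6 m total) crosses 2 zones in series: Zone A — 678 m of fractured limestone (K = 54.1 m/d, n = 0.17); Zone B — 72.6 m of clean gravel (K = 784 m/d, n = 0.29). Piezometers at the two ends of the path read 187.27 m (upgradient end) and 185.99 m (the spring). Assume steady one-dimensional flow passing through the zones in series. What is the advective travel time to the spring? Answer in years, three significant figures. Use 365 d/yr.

3.68 years

Total head drop ΔH = 187.27 − 185.99 = 1.28 m
Steady 1-D flow in series ⇒ the Darcy flux q is identical in every zone and the zone head losses add (resistances L/K in series).
Σ(L/K) = 678/54.1 + 72.6/784 = 12.53 + 0.09260 = 12.62 d
q = ΔH / Σ(L/K) = 1.28 / 12.62 = 0.1014 m/d (same in every zone)
Zone A: v = q/n = 0.1014/0.17 = 0.5964 m/d → t_A = 678/0.5964 = 1137 d
Zone B: v = q/n = 0.1014/0.29 = 0.3496 m/d → t_B = 72.6/0.3496 = 207.7 d
Total t = 1137 + 207.7 = 1344 d
   = 1344 / 365 = 3.68 yr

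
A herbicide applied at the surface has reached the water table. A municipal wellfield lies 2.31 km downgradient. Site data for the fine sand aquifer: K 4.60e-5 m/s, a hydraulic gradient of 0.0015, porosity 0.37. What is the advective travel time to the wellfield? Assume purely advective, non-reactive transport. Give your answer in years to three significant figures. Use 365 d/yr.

K = 4.60e-5 m/s × 86400 s/d = 3.974 m/d
Specific discharge q = 3.974 × 0.0015 = 0.005962 m/d
Seepage velocity v = q / n = 0.005962 / 0.37 = 0.01611 m/d
L = 2.31 km = 2310 m
t = L / v = 2310 / 0.01611 = 143400 d
   = 143400 / 365 = 393 yr

393 years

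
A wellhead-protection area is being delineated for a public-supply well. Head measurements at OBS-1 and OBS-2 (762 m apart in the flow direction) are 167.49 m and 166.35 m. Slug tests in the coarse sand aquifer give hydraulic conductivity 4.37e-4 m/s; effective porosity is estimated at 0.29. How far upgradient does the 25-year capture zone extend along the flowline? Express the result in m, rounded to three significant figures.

1780 m

Hydraulic gradient i = (167.49 − 166.35) / 762 = 1.14 / 762 = 0.001496
K = 4.37e-4 m/s × 86400 s/d = 37.76 m/d
q = Ki = 37.76 × 0.001496 = 0.05649 m/d
v = Ki/n = 37.76·0.001496/0.29 = 0.1948 m/d
T = 25 yr × 365 = 9125 d
L = v × T = 0.1948 × 9125 = 1777 m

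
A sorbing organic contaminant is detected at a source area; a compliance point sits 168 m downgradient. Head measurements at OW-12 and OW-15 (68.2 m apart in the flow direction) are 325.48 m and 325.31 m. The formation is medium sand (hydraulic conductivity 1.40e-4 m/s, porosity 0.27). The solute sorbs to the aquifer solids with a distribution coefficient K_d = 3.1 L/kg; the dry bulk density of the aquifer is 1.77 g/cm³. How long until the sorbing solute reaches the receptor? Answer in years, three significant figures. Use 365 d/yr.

Hydraulic gradient i = (325.48 − 325.31) / 68.2 = 0.17 / 68.2 = 0.002493
K = 1.40e-4 m/s × 86400 s/d = 12.10 m/d
Darcy flux q = K·i = 12.10 × 0.002493 = 0.03015 m/d
Average linear velocity = 0.03015 / 0.27 = 0.1117 m/d
Retardation R = 1 + ρ_b·K_d/n = 1 + 1.77×3.1/0.27 = 21.32
Contaminant velocity v_c = v/R = 0.1117/21.32 = 0.005237 m/d
t = L/v_c = 168/0.005237 = 32080 d
   = 32080/365 = 87.9 yr

87.9 years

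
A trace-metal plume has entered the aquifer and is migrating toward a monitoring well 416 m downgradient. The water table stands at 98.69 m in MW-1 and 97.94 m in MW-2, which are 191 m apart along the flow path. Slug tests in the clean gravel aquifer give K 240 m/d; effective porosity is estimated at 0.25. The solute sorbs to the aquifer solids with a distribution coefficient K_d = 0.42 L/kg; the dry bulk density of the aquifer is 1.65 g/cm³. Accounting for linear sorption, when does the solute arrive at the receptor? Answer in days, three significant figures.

Hydraulic gradient i = (98.69 − 97.94) / 191 = 0.75 / 191 = 0.003927
Specific discharge q = 240 × 0.003927 = 0.9424 m/d
Seepage velocity v = q / n = 0.9424 / 0.25 = 3.770 m/d
Retardation R = 1 + ρ_b·K_d/n = 1 + 1.65×0.42/0.25 = 3.772
Contaminant velocity v_c = v/R = 3.770/3.772 = 0.9994 m/d
t = L/v_c = 416/0.9994 = 416.3 d

416 days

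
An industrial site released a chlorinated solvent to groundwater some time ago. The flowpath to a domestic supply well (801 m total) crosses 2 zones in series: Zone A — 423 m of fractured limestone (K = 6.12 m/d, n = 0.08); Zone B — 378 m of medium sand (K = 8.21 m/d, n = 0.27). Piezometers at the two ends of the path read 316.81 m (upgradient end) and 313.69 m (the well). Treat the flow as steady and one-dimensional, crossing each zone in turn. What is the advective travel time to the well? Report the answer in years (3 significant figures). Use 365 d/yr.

13.7 years

Total head drop ΔH = 316.81 − 313.69 = 3.12 m
Continuity: the same q passes through each zone, so ΔH = q·Σ(L_j/K_j) — the zones act as resistances in series.
Σ(L/K) = 423/6.12 + 378/8.21 = 69.12 + 46.04 = 115.2 d
q = ΔH / Σ(L/K) = 3.12 / 115.2 = 0.02709 m/d (same in every zone)
Zone A: v = q/n = 0.02709/0.08 = 0.3387 m/d → t_A = 423/0.3387 = 1249 d
Zone B: v = q/n = 0.02709/0.27 = 0.1003 m/d → t_B = 378/0.1003 = 3767 d
Total t = 1249 + 3767 = 5016 d
   = 5016 / 365 = 13.7 yr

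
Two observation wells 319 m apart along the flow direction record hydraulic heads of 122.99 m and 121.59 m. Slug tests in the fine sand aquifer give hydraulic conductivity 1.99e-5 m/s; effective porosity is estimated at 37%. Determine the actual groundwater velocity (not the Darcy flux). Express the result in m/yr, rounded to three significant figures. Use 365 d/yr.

7.44 m/yr

Hydraulic gradient i = (122.99 − 121.59) / 319 = 1.40 / 319 = 0.004389
K = 1.99e-5 m/s × 86400 s/d = 1.719 m/d
Darcy flux q = K·i = 1.719 × 0.004389 = 0.007546 m/d
v_s = q/n_e = 0.007546/0.37 = 0.02039 m/d
   = 0.02039 × 365 = 7.44 m/yr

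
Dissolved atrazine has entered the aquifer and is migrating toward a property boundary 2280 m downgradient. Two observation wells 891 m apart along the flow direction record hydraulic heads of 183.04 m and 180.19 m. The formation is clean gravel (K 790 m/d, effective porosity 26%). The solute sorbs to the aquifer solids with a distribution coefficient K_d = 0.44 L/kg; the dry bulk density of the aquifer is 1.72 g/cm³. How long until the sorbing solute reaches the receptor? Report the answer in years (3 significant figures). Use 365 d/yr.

2.51 years

Hydraulic gradient i = (183.04 − 180.19) / 891 = 2.85 / 891 = 0.003199
Darcy flux q = K·i = 790 × 0.003199 = 2.527 m/d
Seepage velocity v = q / n = 2.527 / 0.26 = 9.719 m/d
Retardation R = 1 + ρ_b·K_d/n = 1 + 1.72×0.44/0.26 = 3.911
Contaminant velocity v_c = v/R = 9.719/3.911 = 2.485 m/d
t = L/v_c = 2280/2.485 = 917.4 d
   = 917.4/365 = 2.51 yr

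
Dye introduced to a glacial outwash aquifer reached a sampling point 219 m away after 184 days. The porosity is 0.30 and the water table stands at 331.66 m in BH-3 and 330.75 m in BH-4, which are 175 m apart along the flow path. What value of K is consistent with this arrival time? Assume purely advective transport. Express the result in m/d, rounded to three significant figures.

Hydraulic gradient i = (331.66 − 330.75) / 175 = 0.91 / 175 = 0.005200
v = L / t = 219 / 184 = 1.190 m/d
K = v · n / i = 1.190 × 0.30 / 0.005200 = 68.7 m/d

68.7 m/d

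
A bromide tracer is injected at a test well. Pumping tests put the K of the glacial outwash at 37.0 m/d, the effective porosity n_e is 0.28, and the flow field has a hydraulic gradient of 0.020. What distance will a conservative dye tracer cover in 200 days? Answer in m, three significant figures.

Darcy flux q = K·i = 37.0 × 0.020 = 0.7400 m/d
v = Ki/n = 37.0·0.020/0.28 = 2.643 m/d
L = v × T = 2.643 × 200 = 528.6 m

529 m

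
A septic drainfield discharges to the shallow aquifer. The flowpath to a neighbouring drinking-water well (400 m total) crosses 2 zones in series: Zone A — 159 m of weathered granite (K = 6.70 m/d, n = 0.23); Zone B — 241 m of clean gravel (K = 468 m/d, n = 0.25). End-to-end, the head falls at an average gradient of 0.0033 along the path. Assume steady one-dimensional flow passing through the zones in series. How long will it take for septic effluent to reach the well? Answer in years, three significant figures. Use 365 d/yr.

For zones in series the flux q is common to all zones; the equivalent conductivity is the harmonic (thickness-weighted) mean, K_eq = L_total / Σ(L_j/K_j).
Σ(L/K) = 159/6.70 + 241/468 = 23.73 + 0.5150 = 24.25 d
K_eq = L_total / Σ(L/K) = 400 / 24.25 = 16.50 m/d
q = K_eq · i = 16.50 × 0.0033 = 0.05444 m/d (same in every zone)
Zone A: v = q/n = 0.05444/0.23 = 0.2367 m/d → t_A = 159/0.2367 = 671.7 d
Zone B: v = q/n = 0.05444/0.25 = 0.2178 m/d → t_B = 241/0.2178 = 1107 d
Total t = 671.7 + 1107 = 1778 d
   = 1778 / 365 = 4.87 yr

4.87 years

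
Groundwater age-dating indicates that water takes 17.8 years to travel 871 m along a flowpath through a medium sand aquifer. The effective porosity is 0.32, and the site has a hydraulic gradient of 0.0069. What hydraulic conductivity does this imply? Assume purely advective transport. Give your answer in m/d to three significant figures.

t = 17.8 years = 6497 d
v = L / t = 871 / 6497 = 0.1341 m/d
K = v · n / i = 0.1341 × 0.32 / 0.0069 = 6.22 m/d

6.22 m/d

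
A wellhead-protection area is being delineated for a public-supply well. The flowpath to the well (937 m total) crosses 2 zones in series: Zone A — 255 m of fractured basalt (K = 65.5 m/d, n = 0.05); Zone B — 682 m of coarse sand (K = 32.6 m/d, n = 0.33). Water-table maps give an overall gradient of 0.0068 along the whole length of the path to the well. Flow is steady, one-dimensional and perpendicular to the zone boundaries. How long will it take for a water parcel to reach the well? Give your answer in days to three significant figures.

Continuity: the same q passes through each zone, so ΔH = q·Σ(L_j/K_j) — the zones act as resistances in series.
Σ(L/K) = 255/65.5 + 682/32.6 = 3.893 + 20.92 = 24.81 d
K_eq = L_total / Σ(L/K) = 937 / 24.81 = 37.76 m/d
q = K_eq · i = 37.76 × 0.0068 = 0.2568 m/d (same in every zone)
Zone A: v = q/n = 0.2568/0.05 = 5.136 m/d → t_A = 255/5.136 = 49.65 d
Zone B: v = q/n = 0.2568/0.33 = 0.7781 m/d → t_B = 682/0.7781 = 876.5 d
Total t = 49.65 + 876.5 = 926.1 d

926 days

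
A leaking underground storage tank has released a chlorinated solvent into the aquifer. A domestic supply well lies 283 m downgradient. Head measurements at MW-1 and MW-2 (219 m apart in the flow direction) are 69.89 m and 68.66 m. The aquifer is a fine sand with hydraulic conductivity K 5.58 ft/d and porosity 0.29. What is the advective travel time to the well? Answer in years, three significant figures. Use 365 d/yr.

23.5 years

Hydraulic gradient i = (69.89 − 68.66) / 219 = 1.23 / 219 = 0.005616
K = 5.58 ft/d × 0.3048 = 1.701 m/d
Darcy flux q = K·i = 1.701 × 0.005616 = 0.009552 m/d
Average linear velocity = 0.009552 / 0.29 = 0.03294 m/d
t = L / v = 283 / 0.03294 = 8592 d
   = 8592 / 365 = 23.5 yr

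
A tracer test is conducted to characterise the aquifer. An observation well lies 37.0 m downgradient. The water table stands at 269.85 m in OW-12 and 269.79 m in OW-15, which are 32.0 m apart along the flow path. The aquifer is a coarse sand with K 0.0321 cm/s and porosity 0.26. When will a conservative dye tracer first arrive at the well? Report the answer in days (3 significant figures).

Hydraulic gradient i = (269.85 − 269.79) / 32.0 = 0.06 / 32.0 = 0.001875
K = 0.0321 cm/s × 864 = 27.73 m/d
q = Ki = 27.73 × 0.001875 = 0.05200 m/d
v = Ki/n = 27.73·0.001875/0.26 = 0.2000 m/d
t = L / v = 37.0 / 0.2000 = 185.0 d

185 days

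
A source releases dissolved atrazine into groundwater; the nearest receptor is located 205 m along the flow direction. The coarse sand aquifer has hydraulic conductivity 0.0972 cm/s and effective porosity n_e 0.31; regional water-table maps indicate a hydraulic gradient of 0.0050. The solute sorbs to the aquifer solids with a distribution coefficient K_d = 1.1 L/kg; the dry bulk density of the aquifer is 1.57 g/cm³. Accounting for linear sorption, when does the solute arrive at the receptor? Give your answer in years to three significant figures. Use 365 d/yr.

2.72 years

K = 0.0972 cm/s × 864 = 83.98 m/d
Darcy flux q = K·i = 83.98 × 0.0050 = 0.4199 m/d
Seepage velocity v = q / n = 0.4199 / 0.31 = 1.355 m/d
Retardation R = 1 + ρ_b·K_d/n = 1 + 1.57×1.1/0.31 = 6.571
Contaminant velocity v_c = v/R = 1.355/6.571 = 0.2061 m/d
t = L/v_c = 205/0.2061 = 994.5 d
   = 994.5/365 = 2.72 yr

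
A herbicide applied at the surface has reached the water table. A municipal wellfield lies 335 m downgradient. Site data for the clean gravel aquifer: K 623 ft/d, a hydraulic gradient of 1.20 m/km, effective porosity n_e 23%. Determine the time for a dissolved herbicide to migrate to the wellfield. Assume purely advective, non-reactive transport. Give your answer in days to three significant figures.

338 days

K = 623 ft/d × 0.3048 = 189.9 m/d
Darcy flux q = K·i = 189.9 × 0.0012 = 0.2279 m/d
Seepage velocity v = q / n = 0.2279 / 0.23 = 0.9907 m/d
t = L / v = 335 / 0.9907 = 338.1 d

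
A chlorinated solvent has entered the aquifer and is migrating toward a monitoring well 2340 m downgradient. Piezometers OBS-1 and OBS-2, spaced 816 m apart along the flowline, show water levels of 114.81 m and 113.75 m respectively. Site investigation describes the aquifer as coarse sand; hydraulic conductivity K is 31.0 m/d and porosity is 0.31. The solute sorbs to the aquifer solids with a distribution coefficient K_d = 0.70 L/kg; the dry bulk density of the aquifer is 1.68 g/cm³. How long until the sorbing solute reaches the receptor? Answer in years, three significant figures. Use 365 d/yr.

Hydraulic gradient i = (114.81 − 113.75) / 816 = 1.06 / 816 = 0.001299
q = Ki = 31.0 × 0.001299 = 0.04027 m/d
v = Ki/n = 31.0·0.001299/0.31 = 0.1299 m/d
Retardation R = 1 + ρ_b·K_d/n = 1 + 1.68×0.70/0.31 = 4.794
Contaminant velocity v_c = v/R = 0.1299/4.794 = 0.02710 m/d
t = L/v_c = 2340/0.02710 = 86350 d
   = 86350/365 = 237 yr

237 years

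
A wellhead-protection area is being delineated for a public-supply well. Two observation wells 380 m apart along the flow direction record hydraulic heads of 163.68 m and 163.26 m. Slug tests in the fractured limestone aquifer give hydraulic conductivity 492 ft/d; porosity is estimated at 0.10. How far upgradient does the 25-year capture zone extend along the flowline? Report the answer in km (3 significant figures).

Hydraulic gradient i = (163.68 − 163.26) / 380 = 0.42 / 380 = 0.001105
K = 492 ft/d × 0.3048 = 150.0 m/d
Darcy flux q = K·i = 150.0 × 0.001105 = 0.1657 m/d
v = Ki/n = 150.0·0.001105/0.10 = 1.657 m/d
T = 25 yr × 365 = 9125 d
L = v × T = 1.657 × 9125 = 15120 m
   = 15.1 km

15.1 km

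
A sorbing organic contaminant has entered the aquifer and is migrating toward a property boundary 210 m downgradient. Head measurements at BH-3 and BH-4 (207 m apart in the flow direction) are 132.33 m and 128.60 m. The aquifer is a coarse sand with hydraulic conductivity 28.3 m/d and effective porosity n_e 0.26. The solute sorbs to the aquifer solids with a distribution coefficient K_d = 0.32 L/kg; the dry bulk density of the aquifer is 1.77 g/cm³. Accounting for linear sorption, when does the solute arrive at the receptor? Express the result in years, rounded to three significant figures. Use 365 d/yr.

Hydraulic gradient i = (132.33 − 128.60) / 207 = 3.73 / 207 = 0.01802
Darcy flux q = K·i = 28.3 × 0.01802 = 0.5099 m/d
v_s = q/n_e = 0.5099/0.26 = 1.961 m/d
Retardation R = 1 + ρ_b·K_d/n = 1 + 1.77×0.32/0.26 = 3.178
Contaminant velocity v_c = v/R = 1.961/3.178 = 0.6171 m/d
t = L/v_c = 210/0.6171 = 340.3 d
   = 340.3/365 = 0.932 yr

0.932 years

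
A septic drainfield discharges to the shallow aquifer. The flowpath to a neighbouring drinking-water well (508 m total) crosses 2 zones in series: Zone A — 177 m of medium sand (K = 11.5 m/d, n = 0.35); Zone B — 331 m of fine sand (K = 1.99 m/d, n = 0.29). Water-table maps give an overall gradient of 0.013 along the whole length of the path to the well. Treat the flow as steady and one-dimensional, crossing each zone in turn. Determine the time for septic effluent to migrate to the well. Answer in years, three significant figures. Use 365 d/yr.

11.9 years

Continuity: the same q passes through each zone, so ΔH = q·Σ(L_j/K_j) — the zones act as resistances in series.
Σ(L/K) = 177/11.5 + 331/1.99 = 15.39 + 166.3 = 181.7 d
K_eq = L_total / Σ(L/K) = 508 / 181.7 = 2.795 m/d
q = K_eq · i = 2.795 × 0.013 = 0.03634 m/d (same in every zone)
Zone A: v = q/n = 0.03634/0.35 = 0.1038 m/d → t_A = 177/0.1038 = 1705 d
Zone B: v = q/n = 0.03634/0.29 = 0.1253 m/d → t_B = 331/0.1253 = 2641 d
Total t = 1705 + 2641 = 4346 d
   = 4346 / 365 = 11.9 yr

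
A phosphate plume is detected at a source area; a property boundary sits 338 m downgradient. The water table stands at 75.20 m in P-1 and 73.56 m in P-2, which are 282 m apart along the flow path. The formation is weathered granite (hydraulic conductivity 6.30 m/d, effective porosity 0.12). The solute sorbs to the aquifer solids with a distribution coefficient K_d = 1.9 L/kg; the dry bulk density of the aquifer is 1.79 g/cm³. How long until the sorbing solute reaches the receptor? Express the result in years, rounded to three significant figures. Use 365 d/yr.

89.0 years

Hydraulic gradient i = (75.20 − 73.56) / 282 = 1.64 / 282 = 0.005816
Specific discharge q = 6.30 × 0.005816 = 0.03664 m/d
v_s = q/n_e = 0.03664/0.12 = 0.3053 m/d
Retardation R = 1 + ρ_b·K_d/n = 1 + 1.79×1.9/0.12 = 29.34
Contaminant velocity v_c = v/R = 0.3053/29.34 = 0.01041 m/d
t = L/v_c = 338/0.01041 = 32480 d
   = 32480/365 = 89.0 yr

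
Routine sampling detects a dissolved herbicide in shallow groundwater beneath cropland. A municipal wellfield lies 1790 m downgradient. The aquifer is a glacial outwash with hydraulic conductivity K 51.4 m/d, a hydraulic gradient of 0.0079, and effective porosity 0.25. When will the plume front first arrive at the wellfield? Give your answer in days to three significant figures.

1100 days

q = Ki = 51.4 × 0.0079 = 0.4061 m/d
v = Ki/n = 51.4·0.0079/0.25 = 1.624 m/d
t = L / v = 1790 / 1.624 = 1102 d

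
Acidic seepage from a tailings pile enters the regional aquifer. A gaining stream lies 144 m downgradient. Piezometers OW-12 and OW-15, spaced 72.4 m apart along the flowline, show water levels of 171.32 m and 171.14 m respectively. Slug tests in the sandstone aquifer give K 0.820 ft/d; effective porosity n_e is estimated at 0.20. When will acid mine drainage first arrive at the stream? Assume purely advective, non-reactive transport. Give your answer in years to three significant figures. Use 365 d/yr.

127 years

Hydraulic gradient i = (171.32 − 171.14) / 72.4 = 0.18 / 72.4 = 0.002486
K = 0.820 ft/d × 0.3048 = 0.2499 m/d
Darcy flux q = K·i = 0.2499 × 0.002486 = 6.214e-4 m/d
Seepage velocity v = q / n = 6.214e-4 / 0.20 = 0.003107 m/d
t = L / v = 144 / 0.003107 = 46350 d
   = 46350 / 365 = 127 yr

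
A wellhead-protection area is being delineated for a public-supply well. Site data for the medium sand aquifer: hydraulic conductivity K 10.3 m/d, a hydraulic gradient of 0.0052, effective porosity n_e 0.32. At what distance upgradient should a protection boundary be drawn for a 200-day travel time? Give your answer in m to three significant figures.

33.5 m

Darcy flux q = K·i = 10.3 × 0.0052 = 0.05356 m/d
Average linear velocity = 0.05356 / 0.32 = 0.1674 m/d
L = v × T = 0.1674 × 200 = 33.48 m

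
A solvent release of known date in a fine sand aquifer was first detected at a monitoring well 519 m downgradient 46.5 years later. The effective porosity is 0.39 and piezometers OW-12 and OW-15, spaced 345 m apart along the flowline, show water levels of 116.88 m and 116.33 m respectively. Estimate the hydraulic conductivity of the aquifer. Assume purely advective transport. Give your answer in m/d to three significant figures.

7.48 m/d

Hydraulic gradient i = (116.88 − 116.33) / 345 = 0.55 / 345 = 0.001594
t = 46.5 years = 16970 d
v = L / t = 519 / 16970 = 0.03058 m/d
K = v · n / i = 0.03058 × 0.39 / 0.001594 = 7.48 m/d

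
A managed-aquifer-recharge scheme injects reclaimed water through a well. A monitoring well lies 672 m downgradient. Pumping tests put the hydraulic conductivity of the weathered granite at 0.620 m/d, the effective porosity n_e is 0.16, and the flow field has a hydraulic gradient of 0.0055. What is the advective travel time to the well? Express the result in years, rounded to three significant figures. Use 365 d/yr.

Darcy flux q = K·i = 0.620 × 0.0055 = 0.003410 m/d
v = Ki/n = 0.620·0.0055/0.16 = 0.02131 m/d
t = L / v = 672 / 0.02131 = 31530 d
   = 31530 / 365 = 86.4 yr

86.4 years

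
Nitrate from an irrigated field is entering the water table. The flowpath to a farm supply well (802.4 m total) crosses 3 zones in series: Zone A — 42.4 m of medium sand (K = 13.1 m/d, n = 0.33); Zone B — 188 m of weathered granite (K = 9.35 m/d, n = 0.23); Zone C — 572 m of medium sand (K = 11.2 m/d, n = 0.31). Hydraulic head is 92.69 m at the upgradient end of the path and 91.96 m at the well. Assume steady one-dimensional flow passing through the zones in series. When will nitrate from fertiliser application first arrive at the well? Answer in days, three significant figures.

Total head drop ΔH = 92.69 − 91.96 = 0.73 m
Steady 1-D flow in series ⇒ the Darcy flux q is identical in every zone and the zone head losses add (resistances L/K in series).
Σ(L/K) = 42.4/13.1 + 188/9.35 + 572/11.2 = 3.237 + 20.11 + 51.07 = 74.42 d
q = ΔH / Σ(L/K) = 0.73 / 74.42 = 0.009810 m/d (same in every zone)
Zone A: v = q/n = 0.009810/0.33 = 0.02973 m/d → t_A = 42.4/0.02973 = 1426 d
Zone B: v = q/n = 0.009810/0.23 = 0.04265 m/d → t_B = 188/0.04265 = 4408 d
Zone C: v = q/n = 0.009810/0.31 = 0.03164 m/d → t_C = 572/0.03164 = 18080 d
Total t = 1426 + 4408 + 18080 = 23910 d

23900 days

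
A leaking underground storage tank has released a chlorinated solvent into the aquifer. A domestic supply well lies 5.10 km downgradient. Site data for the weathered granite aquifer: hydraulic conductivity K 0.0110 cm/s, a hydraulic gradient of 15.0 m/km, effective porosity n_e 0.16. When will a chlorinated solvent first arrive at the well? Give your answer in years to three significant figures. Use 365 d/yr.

K = 0.0110 cm/s × 864 = 9.504 m/d
Specific discharge q = 9.504 × 0.015 = 0.1426 m/d
v_s = q/n_e = 0.1426/0.16 = 0.8910 m/d
L = 5.10 km = 5100 m
t = L / v = 5100 / 0.8910 = 5724 d
   = 5724 / 365 = 15.7 yr

15.7 years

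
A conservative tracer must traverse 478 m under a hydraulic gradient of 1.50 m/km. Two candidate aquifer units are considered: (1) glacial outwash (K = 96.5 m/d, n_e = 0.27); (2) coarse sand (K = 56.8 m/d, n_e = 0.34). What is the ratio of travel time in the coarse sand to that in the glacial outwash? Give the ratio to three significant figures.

2.14

Unit 1 (glacial outwash): v = 96.5×0.0015/0.27 = 0.5361 m/d, t = 478/0.5361 = 891.6 d
Unit 2 (coarse sand): v = 56.8×0.0015/0.34 = 0.2506 m/d, t = 478/0.2506 = 1908 d
t(coarse sand) / t(glacial outwash) = 1908/891.6 = 2.14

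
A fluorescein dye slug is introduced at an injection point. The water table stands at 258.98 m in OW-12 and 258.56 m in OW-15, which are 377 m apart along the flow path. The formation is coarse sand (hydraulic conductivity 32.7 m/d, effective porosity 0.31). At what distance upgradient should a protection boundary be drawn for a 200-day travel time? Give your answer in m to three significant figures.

23.5 m

Hydraulic gradient i = (258.98 − 258.56) / 377 = 0.42 / 377 = 0.001114
q = Ki = 32.7 × 0.001114 = 0.03643 m/d
Seepage velocity v = q / n = 0.03643 / 0.31 = 0.1175 m/d
L = v × T = 0.1175 × 200 = 23.50 m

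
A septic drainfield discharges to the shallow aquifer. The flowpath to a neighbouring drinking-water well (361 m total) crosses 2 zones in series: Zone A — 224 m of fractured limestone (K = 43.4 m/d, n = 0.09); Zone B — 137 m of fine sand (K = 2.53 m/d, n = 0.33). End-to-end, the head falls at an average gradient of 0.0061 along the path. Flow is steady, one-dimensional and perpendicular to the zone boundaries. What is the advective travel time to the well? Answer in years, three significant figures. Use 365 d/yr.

4.82 years

Continuity: the same q passes through each zone, so ΔH = q·Σ(L_j/K_j) — the zones act as resistances in series.
Σ(L/K) = 224/43.4 + 137/2.53 = 5.161 + 54.15 = 59.31 d
K_eq = L_total / Σ(L/K) = 361 / 59.31 = 6.087 m/d
q = K_eq · i = 6.087 × 0.0061 = 0.03713 m/d (same in every zone)
Zone A: v = q/n = 0.03713/0.09 = 0.4125 m/d → t_A = 224/0.4125 = 543.0 d
Zone B: v = q/n = 0.03713/0.33 = 0.1125 m/d → t_B = 137/0.1125 = 1218 d
Total t = 543.0 + 1218 = 1761 d
   = 1761 / 365 = 4.82 yr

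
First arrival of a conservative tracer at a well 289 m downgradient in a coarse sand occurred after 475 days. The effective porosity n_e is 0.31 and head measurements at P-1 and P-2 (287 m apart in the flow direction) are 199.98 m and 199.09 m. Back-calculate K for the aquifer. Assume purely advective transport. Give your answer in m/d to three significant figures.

Hydraulic gradient i = (199.98 − 199.09) / 287 = 0.89 / 287 = 0.003101
v = L / t = 289 / 475 = 0.6084 m/d
K = v · n / i = 0.6084 × 0.31 / 0.003101 = 60.8 m/d

60.8 m/d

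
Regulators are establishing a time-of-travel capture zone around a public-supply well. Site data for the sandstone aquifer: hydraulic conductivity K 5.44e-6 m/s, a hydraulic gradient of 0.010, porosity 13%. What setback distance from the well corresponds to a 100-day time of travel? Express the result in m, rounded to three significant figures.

K = 5.44e-6 m/s × 86400 s/d = 0.4700 m/d
Specific discharge q = 0.4700 × 0.010 = 0.004700 m/d
Seepage velocity v = q / n = 0.004700 / 0.13 = 0.03616 m/d
L = v × T = 0.03616 × 100 = 3.616 m

3.62 m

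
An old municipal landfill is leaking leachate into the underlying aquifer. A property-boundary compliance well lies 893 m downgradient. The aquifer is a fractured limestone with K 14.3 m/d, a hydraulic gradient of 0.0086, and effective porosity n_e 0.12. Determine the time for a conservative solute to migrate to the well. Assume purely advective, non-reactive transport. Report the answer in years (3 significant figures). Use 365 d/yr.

q = Ki = 14.3 × 0.0086 = 0.1230 m/d
Seepage velocity v = q / n = 0.1230 / 0.12 = 1.025 m/d
t = L / v = 893 / 1.025 = 871.4 d
   = 871.4 / 365 = 2.39 yr

2.39 years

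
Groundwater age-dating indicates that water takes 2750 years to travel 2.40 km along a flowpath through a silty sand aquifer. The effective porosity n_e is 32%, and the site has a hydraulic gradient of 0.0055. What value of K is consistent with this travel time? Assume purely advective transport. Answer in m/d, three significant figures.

0.139 m/d

t = 2750 years = 1.004e6 d
L = 2.40 km = 2400 m
v = L / t = 2400 / 1.004e6 = 0.002391 m/d
K = v · n / i = 0.002391 × 0.32 / 0.0055 = 0.139 m/d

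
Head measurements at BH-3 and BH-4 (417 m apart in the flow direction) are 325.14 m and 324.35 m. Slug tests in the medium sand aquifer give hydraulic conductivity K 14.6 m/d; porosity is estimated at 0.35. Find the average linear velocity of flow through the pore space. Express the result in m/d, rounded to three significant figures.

0.0790 m/d

Hydraulic gradient i = (325.14 − 324.35) / 417 = 0.79 / 417 = 0.001894
Darcy flux q = K·i = 14.6 × 0.001894 = 0.02766 m/d
v_s = q/n_e = 0.02766/0.35 = 0.07903 m/d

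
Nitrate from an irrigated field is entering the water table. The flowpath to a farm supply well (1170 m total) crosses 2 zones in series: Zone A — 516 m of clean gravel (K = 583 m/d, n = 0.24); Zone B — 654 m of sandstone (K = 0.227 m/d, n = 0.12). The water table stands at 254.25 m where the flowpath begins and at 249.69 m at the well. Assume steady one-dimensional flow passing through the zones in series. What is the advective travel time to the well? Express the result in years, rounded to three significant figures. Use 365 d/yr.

Total head drop ΔH = 254.25 − 249.69 = 4.56 m
Continuity: the same q passes through each zone, so ΔH = q·Σ(L_j/K_j) — the zones act as resistances in series.
Σ(L/K) = 516/583 + 654/0.227 = 0.8851 + 2881 = 2882 d
q = ΔH / Σ(L/K) = 4.56 / 2882 = 0.001582 m/d (same in every zone)
Zone A: v = q/n = 0.001582/0.24 = 0.006593 m/d → t_A = 516/0.006593 = 78270 d
Zone B: v = q/n = 0.001582/0.12 = 0.01319 m/d → t_B = 654/0.01319 = 49600 d
Total t = 78270 + 49600 = 127900 d
   = 127900 / 365 = 350 yr

350 years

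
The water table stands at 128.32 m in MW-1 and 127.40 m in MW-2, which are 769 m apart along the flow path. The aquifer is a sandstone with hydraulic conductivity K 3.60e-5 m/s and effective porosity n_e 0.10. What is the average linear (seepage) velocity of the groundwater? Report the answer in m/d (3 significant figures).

Hydraulic gradient i = (128.32 − 127.40) / 769 = 0.92 / 769 = 0.001196
K = 3.60e-5 m/s × 86400 s/d = 3.110 m/d
q = Ki = 3.110 × 0.001196 = 0.003721 m/d
v = Ki/n = 3.110·0.001196/0.10 = 0.03721 m/d

0.0372 m/d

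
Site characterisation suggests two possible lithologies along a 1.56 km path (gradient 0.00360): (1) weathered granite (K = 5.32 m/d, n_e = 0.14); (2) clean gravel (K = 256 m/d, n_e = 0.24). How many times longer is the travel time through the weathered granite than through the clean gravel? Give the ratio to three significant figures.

Unit 1 (weathered granite): v = 5.32×0.0036/0.14 = 0.1368 m/d, t = 1560/0.1368 = 11400 d
Unit 2 (clean gravel): v = 256×0.0036/0.24 = 3.840 m/d, t = 1560/3.840 = 406.3 d
t(weathered granite) / t(clean gravel) = 11400/406.3 = 28.1

28.1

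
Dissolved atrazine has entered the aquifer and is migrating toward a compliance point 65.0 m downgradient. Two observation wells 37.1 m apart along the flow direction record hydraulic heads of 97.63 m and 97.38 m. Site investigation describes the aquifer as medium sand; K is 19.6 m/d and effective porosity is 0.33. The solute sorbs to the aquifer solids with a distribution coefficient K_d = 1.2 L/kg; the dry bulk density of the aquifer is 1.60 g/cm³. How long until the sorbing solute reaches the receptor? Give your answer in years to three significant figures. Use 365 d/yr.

3.03 years

Hydraulic gradient i = (97.63 − 97.38) / 37.1 = 0.25 / 37.1 = 0.006739
Darcy flux q = K·i = 19.6 × 0.006739 = 0.1321 m/d
v = Ki/n = 19.6·0.006739/0.33 = 0.4002 m/d
Retardation R = 1 + ρ_b·K_d/n = 1 + 1.60×1.2/0.33 = 6.818
Contaminant velocity v_c = v/R = 0.4002/6.818 = 0.05870 m/d
t = L/v_c = 65.0/0.05870 = 1107 d
   = 1107/365 = 3.03 yr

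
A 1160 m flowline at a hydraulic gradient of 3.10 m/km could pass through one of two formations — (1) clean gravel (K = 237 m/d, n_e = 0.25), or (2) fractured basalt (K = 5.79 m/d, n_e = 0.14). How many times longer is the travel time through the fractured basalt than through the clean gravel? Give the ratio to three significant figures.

Unit 1 (clean gravel): v = 237×0.0031/0.25 = 2.939 m/d, t = 1160/2.939 = 394.7 d
Unit 2 (fractured basalt): v = 5.79×0.0031/0.14 = 0.1282 m/d, t = 1160/0.1282 = 9048 d
t(fractured basalt) / t(clean gravel) = 9048/394.7 = 22.9

22.9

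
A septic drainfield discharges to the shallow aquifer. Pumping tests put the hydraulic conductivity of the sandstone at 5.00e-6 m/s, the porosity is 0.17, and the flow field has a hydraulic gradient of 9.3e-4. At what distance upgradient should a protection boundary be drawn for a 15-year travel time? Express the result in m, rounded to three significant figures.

K = 5.00e-6 m/s × 86400 s/d = 0.4320 m/d
q = Ki = 0.4320 × 9.3e-4 = 4.018e-4 m/d
v = Ki/n = 0.4320·9.3e-4/0.17 = 0.002363 m/d
T = 15 yr × 365 = 5475 d
L = v × T = 0.002363 × 5475 = 12.94 m

12.9 m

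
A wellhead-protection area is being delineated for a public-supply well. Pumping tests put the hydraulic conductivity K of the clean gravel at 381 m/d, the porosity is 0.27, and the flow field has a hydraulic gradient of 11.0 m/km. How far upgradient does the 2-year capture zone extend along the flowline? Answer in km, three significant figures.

Specific discharge q = 381 × 0.011 = 4.191 m/d
v_s = q/n_e = 4.191/0.27 = 15.52 m/d
T = 2 yr × 365 = 730 d
L = v × T = 15.52 × 730 = 11330 m
   = 11.3 km

11.3 km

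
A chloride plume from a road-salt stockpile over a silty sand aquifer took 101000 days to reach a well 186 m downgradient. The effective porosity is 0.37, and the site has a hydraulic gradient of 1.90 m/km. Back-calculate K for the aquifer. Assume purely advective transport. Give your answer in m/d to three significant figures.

v = L / t = 186 / 101000 = 0.001842 m/d
K = v · n / i = 0.001842 × 0.37 / 0.0019 = 0.359 m/d

0.359 m/d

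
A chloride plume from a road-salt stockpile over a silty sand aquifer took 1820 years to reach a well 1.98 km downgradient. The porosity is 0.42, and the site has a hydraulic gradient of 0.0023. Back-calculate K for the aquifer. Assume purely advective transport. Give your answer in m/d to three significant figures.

0.544 m/d

t = 1820 years = 664300 d
L = 1.98 km = 1980 m
v = L / t = 1980 / 664300 = 0.002981 m/d
K = v · n / i = 0.002981 × 0.42 / 0.0023 = 0.544 m/d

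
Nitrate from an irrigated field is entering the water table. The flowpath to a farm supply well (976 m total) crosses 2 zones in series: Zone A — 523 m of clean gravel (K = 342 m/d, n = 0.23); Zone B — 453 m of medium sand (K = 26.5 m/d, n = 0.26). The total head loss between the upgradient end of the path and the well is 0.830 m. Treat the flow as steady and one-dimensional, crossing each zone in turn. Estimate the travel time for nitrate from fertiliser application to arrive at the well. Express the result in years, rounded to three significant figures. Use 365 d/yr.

Steady 1-D flow in series ⇒ the Darcy flux q is identical in every zone and the zone head losses add (resistances L/K in series).
Σ(L/K) = 523/342 + 453/26.5 = 1.529 + 17.09 = 18.62 d
q = ΔH / Σ(L/K) = 0.830 / 18.62 = 0.04457 m/d (same in every zone)
Zone A: v = q/n = 0.04457/0.23 = 0.1938 m/d → t_A = 523/0.1938 = 2699 d
Zone B: v = q/n = 0.04457/0.26 = 0.1714 m/d → t_B = 453/0.1714 = 2643 d
Total t = 2699 + 2643 = 5342 d
   = 5342 / 365 = 14.6 yr

14.6 years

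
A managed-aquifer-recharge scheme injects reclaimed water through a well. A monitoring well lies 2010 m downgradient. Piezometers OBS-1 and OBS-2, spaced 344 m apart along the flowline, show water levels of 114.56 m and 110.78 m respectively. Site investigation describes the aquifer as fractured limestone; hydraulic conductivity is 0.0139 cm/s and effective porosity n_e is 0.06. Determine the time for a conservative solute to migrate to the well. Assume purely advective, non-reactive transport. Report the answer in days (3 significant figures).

914 days

Hydraulic gradient i = (114.56 − 110.78) / 344 = 3.78 / 344 = 0.01099
K = 0.0139 cm/s × 864 = 12.01 m/d
q = Ki = 12.01 × 0.01099 = 0.1320 m/d
Seepage velocity v = q / n = 0.1320 / 0.06 = 2.199 m/d
t = L / v = 2010 / 2.199 = 913.9 d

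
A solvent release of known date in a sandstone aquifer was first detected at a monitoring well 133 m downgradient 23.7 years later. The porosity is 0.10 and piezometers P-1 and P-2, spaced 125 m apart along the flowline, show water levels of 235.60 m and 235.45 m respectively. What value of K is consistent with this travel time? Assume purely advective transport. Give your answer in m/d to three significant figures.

1.28 m/d

Hydraulic gradient i = (235.60 − 235.45) / 125 = 0.15 / 125 = 0.001200
t = 23.7 years = 8651 d
v = L / t = 133 / 8651 = 0.01537 m/d
K = v · n / i = 0.01537 × 0.10 / 0.001200 = 1.28 m/d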